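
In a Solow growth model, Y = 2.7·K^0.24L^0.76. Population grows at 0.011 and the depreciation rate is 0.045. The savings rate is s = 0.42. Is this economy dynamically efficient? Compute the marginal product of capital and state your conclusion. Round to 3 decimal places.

Break-even investment rate: n + δ = 0.011 + 0.045 = 0.056.
Steady-state k*: s·A·k^0.24 = 0.056·k gives k* = (0.42·2.7/0.056)^(1/0.76) ≈ 52.3577.
MPK = 0.24·2.7·52.3577^(-0.76) ≈ 0.0320.
MPK < n+δ = 0.056, so the economy is dynamically inefficient (over-saving).

dynamically inefficient; MPK ≈ 0.032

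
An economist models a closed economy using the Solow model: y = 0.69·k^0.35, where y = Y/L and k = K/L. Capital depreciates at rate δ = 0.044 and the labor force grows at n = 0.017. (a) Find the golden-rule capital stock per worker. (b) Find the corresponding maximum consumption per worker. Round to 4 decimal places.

Break-even investment rate: n + δ = 0.017 + 0.044 = 0.061.
At the golden rule the marginal product of capital equals n+δ: 0.35·0.69·k^(0.35−1) = 0.061. Solving, k_gold = (0.35·0.69/0.061)^(1/0.65) ≈ 8.3055.
y_gold = 0.69·8.3055^0.35 ≈ 1.4475; c_gold = y_gold − 0.061·k_gold ≈ 0.9409.

(a) k_gold ≈ 8.3055; (b) c_gold ≈ 0.9409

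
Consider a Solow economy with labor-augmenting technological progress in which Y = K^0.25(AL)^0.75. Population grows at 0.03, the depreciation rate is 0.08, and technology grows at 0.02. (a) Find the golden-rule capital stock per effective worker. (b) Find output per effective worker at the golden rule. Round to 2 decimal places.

(a) k_gold ≈ 2.39; (b) y_gold ≈ 1.24

The effective depreciation rate is n + g + δ = 0.03 + 0.02 + 0.08 = 0.13.
At the golden rule the marginal product of capital equals n+g+δ: 0.25·k^(0.25−1) = 0.13. Solving, k_gold = (0.25/0.13)^(1/0.75) ≈ 2.3915.
y_gold = 2.3915^0.25 ≈ 1.2436.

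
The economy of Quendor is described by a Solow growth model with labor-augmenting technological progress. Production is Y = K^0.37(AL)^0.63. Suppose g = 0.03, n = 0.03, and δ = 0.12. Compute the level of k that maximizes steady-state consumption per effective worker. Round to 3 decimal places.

Capital per effective worker breaks even when investment replaces (n + g + δ)·k; here n + g + δ = 0.18.
Setting f'(k) = n+g+δ gives 0.37·k^(0.37−1) = 0.18, hence k_gold = (0.37/0.18)^(1/0.63) ≈ 3.1384.

k_gold ≈ 3.138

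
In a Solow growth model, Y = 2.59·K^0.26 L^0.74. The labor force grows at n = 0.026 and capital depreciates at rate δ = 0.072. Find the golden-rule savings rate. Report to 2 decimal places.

s_gold = 0.26

Capital per worker breaks even when investment replaces (n + δ)·k; here n + δ = 0.098.
At the golden rule MPK = n+δ, and in any Cobb-Douglas steady state s = (n+δ)·k/y = MPK·k/y = capital's share 0.26.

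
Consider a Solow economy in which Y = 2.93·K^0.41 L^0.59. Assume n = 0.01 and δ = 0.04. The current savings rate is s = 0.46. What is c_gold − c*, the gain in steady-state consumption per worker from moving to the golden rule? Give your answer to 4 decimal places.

The effective depreciation rate is n + δ = 0.01 + 0.04 = 0.05.
Current steady state (s = 0.46): k* = (0.46·2.93/0.05)^(1/0.59) ≈ 265.9743, y* = 2.93·265.9743^0.41 ≈ 28.9103, c* = (1−0.46)·28.9103 ≈ 15.6115.
Golden rule sets MPK = n+δ: 0.41·2.93·k^(0.41−1) = 0.05, so k_gold = (0.41·2.93/0.05)^(1/0.59) ≈ 218.8457.
y_gold = 2.93·218.8457^0.41 ≈ 26.6885, c_gold = y_gold − 0.05·k_gold ≈ 15.7462.
Gain: Δc = 15.7462 − 15.6115 ≈ 0.1347.

Δc ≈ 0.1347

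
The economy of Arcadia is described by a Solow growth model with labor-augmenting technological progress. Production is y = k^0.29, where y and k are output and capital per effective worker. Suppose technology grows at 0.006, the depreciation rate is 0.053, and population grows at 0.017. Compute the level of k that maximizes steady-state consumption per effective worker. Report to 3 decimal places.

k_gold ≈ 6.594

n + g + δ = 0.017 + 0.006 + 0.053 = 0.076.
Maximizing c = f(k) − (n+g+δ)·k gives f'(k) = n+g+δ, i.e. 0.29·k^(0.29−1) = 0.076, so k_gold = (0.29/0.076)^(1/0.71) ≈ 6.5938.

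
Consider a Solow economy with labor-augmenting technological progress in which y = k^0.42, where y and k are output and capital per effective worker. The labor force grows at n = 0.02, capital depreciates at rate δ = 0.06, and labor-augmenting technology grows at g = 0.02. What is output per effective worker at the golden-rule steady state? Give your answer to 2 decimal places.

y_gold ≈ 2.83

Capital per effective worker breaks even when investment replaces (n + g + δ)·k; here n + g + δ = 0.1.
At the golden rule the marginal product of capital equals n+g+δ: 0.42·k^(0.42−1) = 0.1. Solving, k_gold = (0.42/0.1)^(1/0.58) ≈ 11.8732.
Output: y_gold = k_gold^0.42 = 11.8732^0.42 ≈ 2.8270.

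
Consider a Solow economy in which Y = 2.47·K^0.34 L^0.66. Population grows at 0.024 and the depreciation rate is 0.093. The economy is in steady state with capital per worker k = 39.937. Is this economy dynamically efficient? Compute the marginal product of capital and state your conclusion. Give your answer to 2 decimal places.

dynamically inefficient; MPK ≈ 0.07

Break-even investment rate: n + δ = 0.024 + 0.093 = 0.117.
MPK = 0.34·2.47·k^(0.34−1) = 0.34·2.47·39.937^(-0.66) ≈ 0.0737.
MPK < 0.117, so the economy is dynamically inefficient (over-saving).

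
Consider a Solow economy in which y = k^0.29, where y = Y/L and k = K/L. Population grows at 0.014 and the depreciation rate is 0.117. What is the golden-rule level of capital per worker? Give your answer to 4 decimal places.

Break-even investment rate: n + δ = 0.014 + 0.117 = 0.131.
Golden rule sets MPK = n+δ: 0.29·k^(0.29−1) = 0.131, so k_gold = (0.29/0.131)^(1/0.71) ≈ 3.0626.

k_gold ≈ 3.0626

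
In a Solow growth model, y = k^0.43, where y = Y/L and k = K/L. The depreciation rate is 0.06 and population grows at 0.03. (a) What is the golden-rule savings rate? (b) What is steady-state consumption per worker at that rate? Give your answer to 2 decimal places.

(a) s_gold = 0.43; (b) c_gold ≈ 1.85

The effective depreciation rate is n + δ = 0.03 + 0.06 = 0.09.
For Cobb-Douglas, s_gold equals capital's share: s_gold = 0.43.
Golden rule sets MPK = n+δ: 0.43·k^(0.43−1) = 0.09, so k_gold = (0.43/0.09)^(1/0.57) ≈ 15.5462.
y_gold = 15.5462^0.43 ≈ 3.2539; c_gold = (1−0.43)·y_gold ≈ 1.8547.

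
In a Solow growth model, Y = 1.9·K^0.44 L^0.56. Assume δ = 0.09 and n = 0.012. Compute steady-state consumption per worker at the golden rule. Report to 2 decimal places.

c_gold ≈ 5.56

The effective depreciation rate is n + δ = 0.012 + 0.09 = 0.102.
Maximizing c = f(k) − (n+δ)·k gives f'(k) = n+δ, i.e. 0.44·1.9·k^(0.44−1) = 0.102, so k_gold = (0.44·1.9/0.102)^(1/0.56) ≈ 42.7996.
y_gold = 1.9·42.7996^0.44 ≈ 9.9217.
c_gold = y_gold − (n+δ)·k_gold = 9.9217 − 0.102·42.7996 ≈ 5.5562.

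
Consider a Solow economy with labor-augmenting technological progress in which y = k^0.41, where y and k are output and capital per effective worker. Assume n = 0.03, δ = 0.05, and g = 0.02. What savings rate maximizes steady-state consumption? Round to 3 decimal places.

The effective depreciation rate is n + g + δ = 0.03 + 0.02 + 0.05 = 0.1.
At the golden rule MPK = n+g+δ, and in any Cobb-Douglas steady state s = (n+g+δ)·k/y = MPK·k/y = capital's share 0.41.

s_gold = 0.410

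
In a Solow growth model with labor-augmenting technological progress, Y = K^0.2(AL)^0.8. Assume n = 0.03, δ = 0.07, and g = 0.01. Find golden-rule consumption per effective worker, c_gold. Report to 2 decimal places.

c_gold ≈ 0.93

The effective depreciation rate is n + g + δ = 0.03 + 0.01 + 0.07 = 0.11.
At the golden rule the marginal product of capital equals n+g+δ: 0.2·k^(0.2−1) = 0.11. Solving, k_gold = (0.2/0.11)^(1/0.8) ≈ 2.1113.
y_gold = 2.1113^0.2 ≈ 1.1612.
c_gold = y_gold − (n+g+δ)·k_gold = 1.1612 − 0.11·2.1113 ≈ 0.9290.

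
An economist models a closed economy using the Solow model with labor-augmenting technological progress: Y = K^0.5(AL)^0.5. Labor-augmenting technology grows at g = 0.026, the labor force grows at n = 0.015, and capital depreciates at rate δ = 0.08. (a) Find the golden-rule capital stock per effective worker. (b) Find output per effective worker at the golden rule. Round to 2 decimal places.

(a) k_gold ≈ 17.08; (b) y_gold ≈ 4.13

The effective depreciation rate is n + g + δ = 0.015 + 0.026 + 0.08 = 0.121.
Setting f'(k) = n+g+δ gives 0.5·k^(0.5−1) = 0.121, hence k_gold = (0.5/0.121)^(1/0.5) ≈ 17.0753.
y_gold = 17.0753^0.5 ≈ 4.1322.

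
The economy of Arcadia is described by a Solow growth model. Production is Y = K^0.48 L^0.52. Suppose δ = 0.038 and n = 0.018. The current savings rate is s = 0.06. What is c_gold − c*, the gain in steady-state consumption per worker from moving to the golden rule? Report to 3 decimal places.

Break-even investment rate: n + δ = 0.018 + 0.038 = 0.056.
Current steady state (s = 0.06): k* = (0.06/0.056)^(1/0.52) ≈ 1.1419, y* = 1.1419^0.48 ≈ 1.0658, c* = (1−0.06)·1.0658 ≈ 1.0018.
Maximizing c = f(k) − (n+δ)·k gives f'(k) = n+δ, i.e. 0.48·k^(0.48−1) = 0.056, so k_gold = (0.48/0.056)^(1/0.52) ≈ 62.2778.
y_gold = 62.2778^0.48 ≈ 7.2657, c_gold = y_gold − 0.056·k_gold ≈ 3.7782.
Gain: Δc = 3.7782 − 1.0018 ≈ 2.7764.

Δc ≈ 2.776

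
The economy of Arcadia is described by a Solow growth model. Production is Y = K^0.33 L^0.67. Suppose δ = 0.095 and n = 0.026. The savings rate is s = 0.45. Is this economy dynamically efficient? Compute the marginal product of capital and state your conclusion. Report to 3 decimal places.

dynamically inefficient; MPK ≈ 0.089

n + δ = 0.026 + 0.095 = 0.121.
Steady-state k*: s·k^0.33 = 0.121·k gives k* = (0.45/0.121)^(1/0.67) ≈ 7.1021.
MPK = 0.33·7.1021^(-0.67) ≈ 0.0887.
MPK < n+δ = 0.121, so the economy is dynamically inefficient (over-saving).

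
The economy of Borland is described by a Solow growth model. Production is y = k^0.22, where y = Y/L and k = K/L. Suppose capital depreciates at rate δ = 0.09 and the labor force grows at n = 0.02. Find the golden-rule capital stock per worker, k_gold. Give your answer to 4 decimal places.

Break-even investment rate: n + δ = 0.02 + 0.09 = 0.11.
Golden rule sets MPK = n+δ: 0.22·k^(0.22−1) = 0.11, so k_gold = (0.22/0.11)^(1/0.78) ≈ 2.4318.

k_gold ≈ 2.4318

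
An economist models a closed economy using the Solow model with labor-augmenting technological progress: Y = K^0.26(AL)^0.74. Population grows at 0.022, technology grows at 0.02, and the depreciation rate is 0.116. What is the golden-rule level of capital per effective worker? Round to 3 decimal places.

k_gold ≈ 1.960

The effective depreciation rate is n + g + δ = 0.022 + 0.02 + 0.116 = 0.158.
At the golden rule the marginal product of capital equals n+g+δ: 0.26·k^(0.26−1) = 0.158. Solving, k_gold = (0.26/0.158)^(1/0.74) ≈ 1.9603.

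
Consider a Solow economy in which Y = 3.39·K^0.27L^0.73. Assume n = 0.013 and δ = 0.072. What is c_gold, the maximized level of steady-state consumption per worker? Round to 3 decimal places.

n + δ = 0.013 + 0.072 = 0.085.
Maximizing c = f(k) − (n+δ)·k gives f'(k) = n+δ, i.e. 0.27·3.39·k^(0.27−1) = 0.085, so k_gold = (0.27·3.39/0.085)^(1/0.73) ≈ 25.9356.
y_gold = 3.39·25.9356^0.27 ≈ 8.1649.
c_gold = y_gold − (n+δ)·k_gold = 8.1649 − 0.085·25.9356 ≈ 5.9604.

c_gold ≈ 5.960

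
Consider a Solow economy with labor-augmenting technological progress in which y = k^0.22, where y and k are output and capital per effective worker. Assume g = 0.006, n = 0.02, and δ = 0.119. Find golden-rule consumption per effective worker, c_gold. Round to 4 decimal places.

c_gold ≈ 0.8773

Break-even investment rate: n + g + δ = 0.02 + 0.006 + 0.119 = 0.145.
Maximizing c = f(k) − (n+g+δ)·k gives f'(k) = n+g+δ, i.e. 0.22·k^(0.22−1) = 0.145, so k_gold = (0.22/0.145)^(1/0.78) ≈ 1.7066.
y_gold = 1.7066^0.22 ≈ 1.1248.
c_gold = y_gold − (n+g+δ)·k_gold = 1.1248 − 0.145·1.7066 ≈ 0.8773.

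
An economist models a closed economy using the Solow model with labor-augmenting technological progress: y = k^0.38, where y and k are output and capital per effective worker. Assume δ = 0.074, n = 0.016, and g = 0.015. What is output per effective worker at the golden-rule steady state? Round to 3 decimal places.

n + g + δ = 0.016 + 0.015 + 0.074 = 0.105.
Golden rule sets MPK = n+g+δ: 0.38·k^(0.38−1) = 0.105, so k_gold = (0.38/0.105)^(1/0.62) ≈ 7.9608.
Output: y_gold = k_gold^0.38 = 7.9608^0.38 ≈ 2.1997.

y_gold ≈ 2.200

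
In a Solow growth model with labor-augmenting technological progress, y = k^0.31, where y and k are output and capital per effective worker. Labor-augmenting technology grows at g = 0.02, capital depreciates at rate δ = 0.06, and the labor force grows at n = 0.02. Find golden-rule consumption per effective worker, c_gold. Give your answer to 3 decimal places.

c_gold ≈ 1.147

n + g + δ = 0.02 + 0.02 + 0.06 = 0.1.
Maximizing c = f(k) − (n+g+δ)·k gives f'(k) = n+g+δ, i.e. 0.31·k^(0.31−1) = 0.1, so k_gold = (0.31/0.1)^(1/0.69) ≈ 5.1537.
y_gold = 5.1537^0.31 ≈ 1.6625.
c_gold = y_gold − (n+g+δ)·k_gold = 1.6625 − 0.1·5.1537 ≈ 1.1471.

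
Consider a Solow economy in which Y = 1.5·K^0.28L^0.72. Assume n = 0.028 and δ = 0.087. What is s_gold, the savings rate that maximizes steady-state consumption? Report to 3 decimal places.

s_gold = 0.280

The effective depreciation rate is n + δ = 0.028 + 0.087 = 0.115.
At the golden rule MPK = n+δ, and in any Cobb-Douglas steady state s = (n+δ)·k/y = MPK·k/y = capital's share 0.28.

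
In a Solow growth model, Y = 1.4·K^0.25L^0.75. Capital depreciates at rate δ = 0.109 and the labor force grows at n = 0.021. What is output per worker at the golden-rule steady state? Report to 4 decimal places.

The effective depreciation rate is n + δ = 0.021 + 0.109 = 0.13.
Setting f'(k) = n+δ gives 0.25·1.4·k^(0.25−1) = 0.13, hence k_gold = (0.25·1.4/0.13)^(1/0.75) ≈ 3.7454.
Output: y_gold = 1.4·k_gold^0.25 = 1.4·3.7454^0.25 ≈ 1.9476.

y_gold ≈ 1.9476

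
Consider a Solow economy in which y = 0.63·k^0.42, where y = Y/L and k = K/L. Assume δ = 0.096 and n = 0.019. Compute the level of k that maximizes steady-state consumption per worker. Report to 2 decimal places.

k_gold ≈ 4.21

The effective depreciation rate is n + δ = 0.019 + 0.096 = 0.115.
At the golden rule the marginal product of capital equals n+δ: 0.42·0.63·k^(0.42−1) = 0.115. Solving, k_gold = (0.42·0.63/0.115)^(1/0.58) ≈ 4.2068.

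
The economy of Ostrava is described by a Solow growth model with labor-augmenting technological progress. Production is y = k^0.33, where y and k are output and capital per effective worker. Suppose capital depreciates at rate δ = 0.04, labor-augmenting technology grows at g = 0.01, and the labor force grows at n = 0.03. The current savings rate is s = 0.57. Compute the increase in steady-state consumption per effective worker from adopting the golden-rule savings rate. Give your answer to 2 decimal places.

Δc ≈ 0.22

The effective depreciation rate is n + g + δ = 0.03 + 0.01 + 0.04 = 0.08.
Current steady state (s = 0.57): k* = (0.57/0.08)^(1/0.67) ≈ 18.7419, y* = 18.7419^0.33 ≈ 2.6304, c* = (1−0.57)·2.6304 ≈ 1.1311.
At the golden rule the marginal product of capital equals n+g+δ: 0.33·k^(0.33−1) = 0.08. Solving, k_gold = (0.33/0.08)^(1/0.67) ≈ 8.2898.
y_gold = 8.2898^0.33 ≈ 2.0096, c_gold = y_gold − 0.08·k_gold ≈ 1.3465.
Gain: Δc = 1.3465 − 1.1311 ≈ 0.2154.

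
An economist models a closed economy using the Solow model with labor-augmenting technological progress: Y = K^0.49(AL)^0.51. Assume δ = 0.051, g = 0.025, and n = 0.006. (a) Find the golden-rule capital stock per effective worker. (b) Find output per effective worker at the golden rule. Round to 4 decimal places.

(a) k_gold ≈ 33.2903; (b) y_gold ≈ 5.5710

n + g + δ = 0.006 + 0.025 + 0.051 = 0.082.
At the golden rule the marginal product of capital equals n+g+δ: 0.49·k^(0.49−1) = 0.082. Solving, k_gold = (0.49/0.082)^(1/0.51) ≈ 33.2903.
y_gold = 33.2903^0.49 ≈ 5.5710.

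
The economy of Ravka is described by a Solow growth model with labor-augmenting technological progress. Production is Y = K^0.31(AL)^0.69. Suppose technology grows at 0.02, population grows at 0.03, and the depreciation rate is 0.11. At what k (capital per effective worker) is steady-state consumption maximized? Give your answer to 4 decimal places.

k_gold ≈ 2.6079

Break-even investment rate: n + g + δ = 0.03 + 0.02 + 0.11 = 0.16.
At the golden rule the marginal product of capital equals n+g+δ: 0.31·k^(0.31−1) = 0.16. Solving, k_gold = (0.31/0.16)^(1/0.69) ≈ 2.6079.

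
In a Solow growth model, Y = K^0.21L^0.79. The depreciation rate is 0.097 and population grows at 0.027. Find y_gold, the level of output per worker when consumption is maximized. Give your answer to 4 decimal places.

y_gold ≈ 1.1503

Break-even investment rate: n + δ = 0.027 + 0.097 = 0.124.
Maximizing c = f(k) − (n+δ)·k gives f'(k) = n+δ, i.e. 0.21·k^(0.21−1) = 0.124, so k_gold = (0.21/0.124)^(1/0.79) ≈ 1.9481.
Output: y_gold = k_gold^0.21 = 1.9481^0.21 ≈ 1.1503.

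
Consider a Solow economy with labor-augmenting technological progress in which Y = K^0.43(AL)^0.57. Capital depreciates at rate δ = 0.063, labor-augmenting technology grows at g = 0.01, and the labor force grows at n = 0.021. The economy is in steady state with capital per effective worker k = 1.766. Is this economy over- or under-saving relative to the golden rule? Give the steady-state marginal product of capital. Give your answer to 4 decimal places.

n + g + δ = 0.021 + 0.01 + 0.063 = 0.094.
MPK = 0.43·k^(0.43−1) = 0.43·1.766^(-0.57) ≈ 0.3109.
MPK > 0.094, so the economy is dynamically efficient (under-saving).

under-saving; MPK ≈ 0.3109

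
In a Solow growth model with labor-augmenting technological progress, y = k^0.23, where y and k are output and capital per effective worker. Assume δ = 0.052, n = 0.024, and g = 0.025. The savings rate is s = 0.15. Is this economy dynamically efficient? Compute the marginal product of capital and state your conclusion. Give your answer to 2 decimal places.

dynamically efficient; MPK ≈ 0.15

Capital per effective worker breaks even when investment replaces (n + g + δ)·k; here n + g + δ = 0.101.
Steady-state k*: s·k^0.23 = 0.101·k gives k* = (0.15/0.101)^(1/0.77) ≈ 1.6714.
MPK = 0.23·1.6714^(-0.77) ≈ 0.1549.
MPK > n+g+δ = 0.101, so the economy is dynamically efficient (under-saving).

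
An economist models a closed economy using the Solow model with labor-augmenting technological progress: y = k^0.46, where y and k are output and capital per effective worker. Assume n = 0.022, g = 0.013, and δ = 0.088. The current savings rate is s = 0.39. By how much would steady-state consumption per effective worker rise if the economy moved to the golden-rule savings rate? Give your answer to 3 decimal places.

n + g + δ = 0.022 + 0.013 + 0.088 = 0.123.
Current steady state (s = 0.39): k* = (0.39/0.123)^(1/0.54) ≈ 8.4737, y* = 8.4737^0.46 ≈ 2.6725, c* = (1−0.39)·2.6725 ≈ 1.6302.
Setting f'(k) = n+g+δ gives 0.46·k^(0.46−1) = 0.123, hence k_gold = (0.46/0.123)^(1/0.54) ≈ 11.5037.
y_gold = 11.5037^0.46 ≈ 3.0760, c_gold = y_gold − 0.123·k_gold ≈ 1.6610.
Gain: Δc = 1.6610 − 1.6302 ≈ 0.0308.

Δc ≈ 0.031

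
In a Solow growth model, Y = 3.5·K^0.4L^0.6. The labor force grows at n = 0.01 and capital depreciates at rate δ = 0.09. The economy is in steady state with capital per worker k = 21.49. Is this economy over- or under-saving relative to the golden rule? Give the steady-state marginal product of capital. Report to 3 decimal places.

Break-even investment rate: n + δ = 0.01 + 0.09 = 0.1.
MPK = 0.4·3.5·k^(0.4−1) = 0.4·3.5·21.49^(-0.6) ≈ 0.2222.
MPK > 0.1, so the economy is dynamically efficient (under-saving).

under-saving; MPK ≈ 0.222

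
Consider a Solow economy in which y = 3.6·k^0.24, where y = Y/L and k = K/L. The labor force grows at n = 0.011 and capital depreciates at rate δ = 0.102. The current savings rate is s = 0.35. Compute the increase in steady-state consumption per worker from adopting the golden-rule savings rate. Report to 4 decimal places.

The effective depreciation rate is n + δ = 0.011 + 0.102 = 0.113.
Current steady state (s = 0.35): k* = (0.35·3.6/0.113)^(1/0.76) ≈ 23.8790, y* = 3.6·23.8790^0.24 ≈ 7.7095, c* = (1−0.35)·7.7095 ≈ 5.0112.
Maximizing c = f(k) − (n+δ)·k gives f'(k) = n+δ, i.e. 0.24·3.6·k^(0.24−1) = 0.113, so k_gold = (0.24·3.6/0.113)^(1/0.76) ≈ 14.5350.
y_gold = 3.6·14.5350^0.24 ≈ 6.8436, c_gold = y_gold − 0.113·k_gold ≈ 5.2011.
Gain: Δc = 5.2011 − 5.0112 ≈ 0.1899.

Δc ≈ 0.1899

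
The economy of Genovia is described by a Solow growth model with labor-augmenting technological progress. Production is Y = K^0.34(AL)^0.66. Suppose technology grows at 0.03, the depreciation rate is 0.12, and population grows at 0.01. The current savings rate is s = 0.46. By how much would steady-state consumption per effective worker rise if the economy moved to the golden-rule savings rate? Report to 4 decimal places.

Δc ≈ 0.0428

Break-even investment rate: n + g + δ = 0.01 + 0.03 + 0.12 = 0.16.
Current steady state (s = 0.46): k* = (0.46/0.16)^(1/0.66) ≈ 4.9534, y* = 4.9534^0.34 ≈ 1.7229, c* = (1−0.46)·1.7229 ≈ 0.9304.
Maximizing c = f(k) − (n+g+δ)·k gives f'(k) = n+g+δ, i.e. 0.34·k^(0.34−1) = 0.16, so k_gold = (0.34/0.16)^(1/0.66) ≈ 3.1333.
y_gold = 3.1333^0.34 ≈ 1.4745, c_gold = y_gold − 0.16·k_gold ≈ 0.9732.
Gain: Δc = 0.9732 − 0.9304 ≈ 0.0428.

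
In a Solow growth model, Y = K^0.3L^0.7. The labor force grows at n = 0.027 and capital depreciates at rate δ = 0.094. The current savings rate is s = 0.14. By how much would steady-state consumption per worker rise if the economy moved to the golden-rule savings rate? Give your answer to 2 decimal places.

Δc ≈ 0.12

Capital per worker breaks even when investment replaces (n + δ)·k; here n + δ = 0.121.
Current steady state (s = 0.14): k* = (0.14/0.121)^(1/0.7) ≈ 1.2317, y* = 1.2317^0.3 ≈ 1.0645, c* = (1−0.14)·1.0645 ≈ 0.9155.
Golden rule sets MPK = n+δ: 0.3·k^(0.3−1) = 0.121, so k_gold = (0.3/0.121)^(1/0.7) ≈ 3.6588.
y_gold = 3.6588^0.3 ≈ 1.4757, c_gold = y_gold − 0.121·k_gold ≈ 1.0330.
Gain: Δc = 1.0330 − 0.9155 ≈ 0.1175.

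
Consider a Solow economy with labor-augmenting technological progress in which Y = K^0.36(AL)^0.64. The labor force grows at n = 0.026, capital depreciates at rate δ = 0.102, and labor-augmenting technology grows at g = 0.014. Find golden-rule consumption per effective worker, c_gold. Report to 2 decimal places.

c_gold ≈ 1.08

The effective depreciation rate is n + g + δ = 0.026 + 0.014 + 0.102 = 0.142.
Setting f'(k) = n+g+δ gives 0.36·k^(0.36−1) = 0.142, hence k_gold = (0.36/0.142)^(1/0.64) ≈ 4.2783.
y_gold = 4.2783^0.36 ≈ 1.6876.
c_gold = y_gold − (n+g+δ)·k_gold = 1.6876 − 0.142·4.2783 ≈ 1.0800.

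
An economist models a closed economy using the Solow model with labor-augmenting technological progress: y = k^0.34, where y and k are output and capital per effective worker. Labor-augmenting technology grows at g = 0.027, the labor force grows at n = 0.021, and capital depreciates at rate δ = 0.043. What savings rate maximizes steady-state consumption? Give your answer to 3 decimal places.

The effective depreciation rate is n + g + δ = 0.021 + 0.027 + 0.043 = 0.091.
At the golden rule MPK = n+g+δ, and in any Cobb-Douglas steady state s = (n+g+δ)·k/y = MPK·k/y = capital's share 0.34.

s_gold = 0.340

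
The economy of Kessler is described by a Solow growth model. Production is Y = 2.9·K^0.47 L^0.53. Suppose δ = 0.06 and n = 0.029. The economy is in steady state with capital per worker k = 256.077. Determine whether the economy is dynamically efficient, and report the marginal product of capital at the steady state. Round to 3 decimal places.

dynamically inefficient; MPK ≈ 0.072

n + δ = 0.029 + 0.06 = 0.089.
MPK = 0.47·2.9·k^(0.47−1) = 0.47·2.9·256.077^(-0.53) ≈ 0.0721.
MPK < 0.089, so the economy is dynamically inefficient (over-saving).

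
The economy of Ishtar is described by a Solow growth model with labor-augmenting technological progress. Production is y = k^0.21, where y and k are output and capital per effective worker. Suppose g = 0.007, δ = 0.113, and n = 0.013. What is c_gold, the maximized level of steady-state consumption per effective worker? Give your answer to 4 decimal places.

Break-even investment rate: n + g + δ = 0.013 + 0.007 + 0.113 = 0.133.
At the golden rule the marginal product of capital equals n+g+δ: 0.21·k^(0.21−1) = 0.133. Solving, k_gold = (0.21/0.133)^(1/0.79) ≈ 1.7828.
y_gold = 1.7828^0.21 ≈ 1.1291.
c_gold = y_gold − (n+g+δ)·k_gold = 1.1291 − 0.133·1.7828 ≈ 0.8920.

c_gold ≈ 0.8920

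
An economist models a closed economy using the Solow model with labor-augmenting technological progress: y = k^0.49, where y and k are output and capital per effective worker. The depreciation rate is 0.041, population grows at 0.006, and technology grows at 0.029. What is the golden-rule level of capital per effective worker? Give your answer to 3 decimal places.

n + g + δ = 0.006 + 0.029 + 0.041 = 0.076.
Setting f'(k) = n+g+δ gives 0.49·k^(0.49−1) = 0.076, hence k_gold = (0.49/0.076)^(1/0.51) ≈ 38.6389.

k_gold ≈ 38.639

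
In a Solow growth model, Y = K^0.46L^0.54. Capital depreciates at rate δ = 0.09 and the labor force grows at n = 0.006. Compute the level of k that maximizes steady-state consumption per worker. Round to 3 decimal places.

k_gold ≈ 18.204

n + δ = 0.006 + 0.09 = 0.096.
At the golden rule the marginal product of capital equals n+δ: 0.46·k^(0.46−1) = 0.096. Solving, k_gold = (0.46/0.096)^(1/0.54) ≈ 18.2037.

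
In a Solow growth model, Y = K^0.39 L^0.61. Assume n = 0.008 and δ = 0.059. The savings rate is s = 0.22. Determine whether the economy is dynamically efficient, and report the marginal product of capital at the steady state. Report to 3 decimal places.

dynamically efficient; MPK ≈ 0.119

Break-even investment rate: n + δ = 0.008 + 0.059 = 0.067.
Steady-state k*: s·k^0.39 = 0.067·k gives k* = (0.22/0.067)^(1/0.61) ≈ 7.0222.
MPK = 0.39·7.0222^(-0.61) ≈ 0.1188.
MPK > n+δ = 0.067, so the economy is dynamically efficient (under-saving).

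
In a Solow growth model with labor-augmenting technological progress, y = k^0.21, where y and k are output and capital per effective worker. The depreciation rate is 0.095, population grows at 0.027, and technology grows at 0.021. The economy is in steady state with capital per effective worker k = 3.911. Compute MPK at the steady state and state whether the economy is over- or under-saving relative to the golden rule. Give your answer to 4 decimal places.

n + g + δ = 0.027 + 0.021 + 0.095 = 0.143.
MPK = 0.21·k^(0.21−1) = 0.21·3.911^(-0.79) ≈ 0.0715.
MPK < 0.143, so the economy is dynamically inefficient (over-saving).

over-saving; MPK ≈ 0.0715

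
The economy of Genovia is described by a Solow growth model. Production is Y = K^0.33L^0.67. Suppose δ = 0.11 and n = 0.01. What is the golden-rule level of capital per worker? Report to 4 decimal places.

Break-even investment rate: n + δ = 0.01 + 0.11 = 0.12.
At the golden rule the marginal product of capital equals n+δ: 0.33·k^(0.33−1) = 0.12. Solving, k_gold = (0.33/0.12)^(1/0.67) ≈ 4.5261.

k_gold ≈ 4.5261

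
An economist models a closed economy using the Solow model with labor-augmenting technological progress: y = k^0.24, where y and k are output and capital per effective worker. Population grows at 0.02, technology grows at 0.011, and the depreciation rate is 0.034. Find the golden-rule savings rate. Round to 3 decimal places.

The effective depreciation rate is n + g + δ = 0.02 + 0.011 + 0.034 = 0.065.
At the golden rule MPK = n+g+δ, and in any Cobb-Douglas steady state s = (n+g+δ)·k/y = MPK·k/y = capital's share 0.24.

s_gold = 0.240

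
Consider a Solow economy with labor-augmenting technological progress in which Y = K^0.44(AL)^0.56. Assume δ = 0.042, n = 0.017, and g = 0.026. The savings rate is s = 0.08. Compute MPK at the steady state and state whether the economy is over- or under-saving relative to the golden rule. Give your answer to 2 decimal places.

under-saving; MPK ≈ 0.47

n + g + δ = 0.017 + 0.026 + 0.042 = 0.085.
Steady-state k*: s·k^0.44 = 0.085·k gives k* = (0.08/0.085)^(1/0.56) ≈ 0.8974.
MPK = 0.44·0.8974^(-0.56) ≈ 0.4675.
MPK > n+g+δ = 0.085, so the economy is dynamically efficient (under-saving).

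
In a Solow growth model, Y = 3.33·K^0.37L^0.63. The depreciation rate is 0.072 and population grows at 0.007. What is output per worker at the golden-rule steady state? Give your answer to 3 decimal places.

y_gold ≈ 16.715

The effective depreciation rate is n + δ = 0.007 + 0.072 = 0.079.
At the golden rule the marginal product of capital equals n+δ: 0.37·3.33·k^(0.37−1) = 0.079. Solving, k_gold = (0.37·3.33/0.079)^(1/0.63) ≈ 78.2854.
Output: y_gold = 3.33·k_gold^0.37 = 3.33·78.2854^0.37 ≈ 16.7150.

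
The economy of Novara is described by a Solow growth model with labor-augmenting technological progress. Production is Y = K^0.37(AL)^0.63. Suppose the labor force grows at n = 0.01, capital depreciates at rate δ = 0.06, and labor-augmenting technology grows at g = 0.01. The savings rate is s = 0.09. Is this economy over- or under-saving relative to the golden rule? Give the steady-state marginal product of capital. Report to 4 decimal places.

under-saving; MPK ≈ 0.3289

The effective depreciation rate is n + g + δ = 0.01 + 0.01 + 0.06 = 0.08.
Steady-state k*: s·k^0.37 = 0.08·k gives k* = (0.09/0.08)^(1/0.63) ≈ 1.2056.
MPK = 0.37·1.2056^(-0.63) ≈ 0.3289.
MPK > n+g+δ = 0.08, so the economy is dynamically efficient (under-saving).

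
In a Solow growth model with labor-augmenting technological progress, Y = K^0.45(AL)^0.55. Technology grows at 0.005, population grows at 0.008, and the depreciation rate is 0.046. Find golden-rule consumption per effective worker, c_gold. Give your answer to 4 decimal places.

n + g + δ = 0.008 + 0.005 + 0.046 = 0.059.
Setting f'(k) = n+g+δ gives 0.45·k^(0.45−1) = 0.059, hence k_gold = (0.45/0.059)^(1/0.55) ≈ 40.2061.
y_gold = 40.2061^0.45 ≈ 5.2715.
c_gold = y_gold − (n+g+δ)·k_gold = 5.2715 − 0.059·40.2061 ≈ 2.8993.

c_gold ≈ 2.8993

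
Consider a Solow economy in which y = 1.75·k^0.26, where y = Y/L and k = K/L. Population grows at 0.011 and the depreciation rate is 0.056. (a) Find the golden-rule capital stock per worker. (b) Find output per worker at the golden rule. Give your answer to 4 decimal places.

The effective depreciation rate is n + δ = 0.011 + 0.056 = 0.067.
Maximizing c = f(k) − (n+δ)·k gives f'(k) = n+δ, i.e. 0.26·1.75·k^(0.26−1) = 0.067, so k_gold = (0.26·1.75/0.067)^(1/0.74) ≈ 13.3119.
y_gold = 1.75·13.3119^0.26 ≈ 3.4304.

(a) k_gold ≈ 13.3119; (b) y_gold ≈ 3.4304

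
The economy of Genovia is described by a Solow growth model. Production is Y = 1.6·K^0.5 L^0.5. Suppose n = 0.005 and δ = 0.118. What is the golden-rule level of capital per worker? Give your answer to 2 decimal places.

n + δ = 0.005 + 0.118 = 0.123.
Maximizing c = f(k) − (n+δ)·k gives f'(k) = n+δ, i.e. 0.5·1.6·k^(0.5−1) = 0.123, so k_gold = (0.5·1.6/0.123)^(1/0.5) ≈ 42.3029.

k_gold ≈ 42.30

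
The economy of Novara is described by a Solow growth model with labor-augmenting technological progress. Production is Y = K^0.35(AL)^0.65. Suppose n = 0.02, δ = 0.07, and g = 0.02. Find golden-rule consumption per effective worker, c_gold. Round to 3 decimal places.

Capital per effective worker breaks even when investment replaces (n + g + δ)·k; here n + g + δ = 0.11.
Maximizing c = f(k) − (n+g+δ)·k gives f'(k) = n+g+δ, i.e. 0.35·k^(0.35−1) = 0.11, so k_gold = (0.35/0.11)^(1/0.65) ≈ 5.9340.
y_gold = 5.9340^0.35 ≈ 1.8650.
c_gold = y_gold − (n+g+δ)·k_gold = 1.8650 − 0.11·5.9340 ≈ 1.2122.

c_gold ≈ 1.212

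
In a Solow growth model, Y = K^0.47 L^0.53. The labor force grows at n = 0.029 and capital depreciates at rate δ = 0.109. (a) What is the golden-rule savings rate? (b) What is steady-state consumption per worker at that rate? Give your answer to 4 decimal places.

(a) s_gold = 0.4700; (b) c_gold ≈ 1.5712

Capital per worker breaks even when investment replaces (n + δ)·k; here n + δ = 0.138.
For Cobb-Douglas, s_gold equals capital's share: s_gold = 0.47.
Golden rule sets MPK = n+δ: 0.47·k^(0.47−1) = 0.138, so k_gold = (0.47/0.138)^(1/0.53) ≈ 10.0969.
y_gold = 10.0969^0.47 ≈ 2.9646; c_gold = (1−0.47)·y_gold ≈ 1.5712.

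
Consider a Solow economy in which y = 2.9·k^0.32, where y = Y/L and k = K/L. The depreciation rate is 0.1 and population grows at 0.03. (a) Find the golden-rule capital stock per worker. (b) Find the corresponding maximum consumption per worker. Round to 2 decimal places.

The effective depreciation rate is n + δ = 0.03 + 0.1 = 0.13.
At the golden rule the marginal product of capital equals n+δ: 0.32·2.9·k^(0.32−1) = 0.13. Solving, k_gold = (0.32·2.9/0.13)^(1/0.68) ≈ 18.0012.
y_gold = 2.9·18.0012^0.32 ≈ 7.3130; c_gold = y_gold − 0.13·k_gold ≈ 4.9728.

(a) k_gold ≈ 18.00; (b) c_gold ≈ 4.97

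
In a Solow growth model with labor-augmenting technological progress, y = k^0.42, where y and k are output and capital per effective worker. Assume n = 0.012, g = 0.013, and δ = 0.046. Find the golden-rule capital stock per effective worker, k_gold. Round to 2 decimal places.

k_gold ≈ 21.43

Break-even investment rate: n + g + δ = 0.012 + 0.013 + 0.046 = 0.071.
Setting f'(k) = n+g+δ gives 0.42·k^(0.42−1) = 0.071, hence k_gold = (0.42/0.071)^(1/0.58) ≈ 21.4298.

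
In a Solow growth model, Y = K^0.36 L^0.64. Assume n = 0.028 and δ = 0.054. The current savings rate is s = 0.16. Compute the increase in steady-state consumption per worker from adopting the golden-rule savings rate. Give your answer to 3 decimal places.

n + δ = 0.028 + 0.054 = 0.082.
Current steady state (s = 0.16): k* = (0.16/0.082)^(1/0.64) ≈ 2.8419, y* = 2.8419^0.36 ≈ 1.4565, c* = (1−0.16)·1.4565 ≈ 1.2234.
Maximizing c = f(k) − (n+δ)·k gives f'(k) = n+δ, i.e. 0.36·k^(0.36−1) = 0.082, so k_gold = (0.36/0.082)^(1/0.64) ≈ 10.0899.
y_gold = 10.0899^0.36 ≈ 2.2983, c_gold = y_gold − 0.082·k_gold ≈ 1.4709.
Gain: Δc = 1.4709 − 1.2234 ≈ 0.2475.

Δc ≈ 0.247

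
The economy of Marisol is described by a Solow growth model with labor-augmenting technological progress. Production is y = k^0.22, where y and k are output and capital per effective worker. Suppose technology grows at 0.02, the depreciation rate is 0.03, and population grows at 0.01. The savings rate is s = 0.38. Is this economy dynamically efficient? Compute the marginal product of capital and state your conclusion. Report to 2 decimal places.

Capital per effective worker breaks even when investment replaces (n + g + δ)·k; here n + g + δ = 0.06.
Steady-state k*: s·k^0.22 = 0.06·k gives k* = (0.38/0.06)^(1/0.78) ≈ 10.6594.
MPK = 0.22·10.6594^(-0.78) ≈ 0.0347.
MPK < n+g+δ = 0.06, so the economy is dynamically inefficient (over-saving).

dynamically inefficient; MPK ≈ 0.03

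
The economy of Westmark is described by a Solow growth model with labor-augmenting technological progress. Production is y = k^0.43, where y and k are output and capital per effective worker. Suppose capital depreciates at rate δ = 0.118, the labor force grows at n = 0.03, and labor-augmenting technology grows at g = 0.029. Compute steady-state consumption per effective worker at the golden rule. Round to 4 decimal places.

Break-even investment rate: n + g + δ = 0.03 + 0.029 + 0.118 = 0.177.
Golden rule sets MPK = n+g+δ: 0.43·k^(0.43−1) = 0.177, so k_gold = (0.43/0.177)^(1/0.57) ≈ 4.7458.
y_gold = 4.7458^0.43 ≈ 1.9535.
c_gold = y_gold − (n+g+δ)·k_gold = 1.9535 − 0.177·4.7458 ≈ 1.1135.

c_gold ≈ 1.1135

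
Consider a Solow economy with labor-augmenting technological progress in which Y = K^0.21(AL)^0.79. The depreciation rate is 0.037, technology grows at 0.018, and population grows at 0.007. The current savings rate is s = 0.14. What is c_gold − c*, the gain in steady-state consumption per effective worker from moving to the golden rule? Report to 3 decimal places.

Capital per effective worker breaks even when investment replaces (n + g + δ)·k; here n + g + δ = 0.062.
Current steady state (s = 0.14): k* = (0.14/0.062)^(1/0.79) ≈ 2.8039, y* = 2.8039^0.21 ≈ 1.2417, c* = (1−0.14)·1.2417 ≈ 1.0679.
Maximizing c = f(k) − (n+g+δ)·k gives f'(k) = n+g+δ, i.e. 0.21·k^(0.21−1) = 0.062, so k_gold = (0.21/0.062)^(1/0.79) ≈ 4.6845.
y_gold = 4.6845^0.21 ≈ 1.3831, c_gold = y_gold − 0.062·k_gold ≈ 1.0926.
Gain: Δc = 1.0926 − 1.0679 ≈ 0.0247.

Δc ≈ 0.025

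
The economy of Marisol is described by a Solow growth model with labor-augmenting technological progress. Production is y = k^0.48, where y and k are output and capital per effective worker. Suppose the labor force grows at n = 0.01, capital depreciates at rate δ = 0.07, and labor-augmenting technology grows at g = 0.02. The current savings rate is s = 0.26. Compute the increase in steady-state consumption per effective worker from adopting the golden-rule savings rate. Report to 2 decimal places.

Capital per effective worker breaks even when investment replaces (n + g + δ)·k; here n + g + δ = 0.1.
Current steady state (s = 0.26): k* = (0.26/0.1)^(1/0.52) ≈ 6.2810, y* = 6.2810^0.48 ≈ 2.4158, c* = (1−0.26)·2.4158 ≈ 1.7877.
Setting f'(k) = n+g+δ gives 0.48·k^(0.48−1) = 0.1, hence k_gold = (0.48/0.1)^(1/0.52) ≈ 20.4211.
y_gold = 20.4211^0.48 ≈ 4.2544, c_gold = y_gold − 0.1·k_gold ≈ 2.2123.
Gain: Δc = 2.2123 − 1.7877 ≈ 0.4246.

Δc ≈ 0.42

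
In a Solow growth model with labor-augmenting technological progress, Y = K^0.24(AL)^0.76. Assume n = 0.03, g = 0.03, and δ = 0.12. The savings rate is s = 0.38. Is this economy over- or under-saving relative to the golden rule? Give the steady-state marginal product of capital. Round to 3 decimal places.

Break-even investment rate: n + g + δ = 0.03 + 0.03 + 0.12 = 0.18.
Steady-state k*: s·k^0.24 = 0.18·k gives k* = (0.38/0.18)^(1/0.76) ≈ 2.6729.
MPK = 0.24·2.6729^(-0.76) ≈ 0.1137.
MPK < n+g+δ = 0.18, so the economy is dynamically inefficient (over-saving).

over-saving; MPK ≈ 0.114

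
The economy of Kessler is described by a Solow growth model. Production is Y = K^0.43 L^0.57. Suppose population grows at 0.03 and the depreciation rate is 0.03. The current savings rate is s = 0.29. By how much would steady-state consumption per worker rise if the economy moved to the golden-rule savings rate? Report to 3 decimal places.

Δc ≈ 0.188

Break-even investment rate: n + δ = 0.03 + 0.03 = 0.06.
Current steady state (s = 0.29): k* = (0.29/0.06)^(1/0.57) ≈ 15.8647, y* = 15.8647^0.43 ≈ 3.2824, c* = (1−0.29)·3.2824 ≈ 2.3305.
Setting f'(k) = n+δ gives 0.43·k^(0.43−1) = 0.06, hence k_gold = (0.43/0.06)^(1/0.57) ≈ 31.6633.
y_gold = 31.6633^0.43 ≈ 4.4181, c_gold = y_gold − 0.06·k_gold ≈ 2.5183.
Gain: Δc = 2.5183 − 2.3305 ≈ 0.1879.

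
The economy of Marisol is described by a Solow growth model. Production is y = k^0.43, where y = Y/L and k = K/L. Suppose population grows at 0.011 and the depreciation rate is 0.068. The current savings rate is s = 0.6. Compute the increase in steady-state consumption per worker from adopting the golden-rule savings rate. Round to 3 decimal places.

Capital per worker breaks even when investment replaces (n + δ)·k; here n + δ = 0.079.
Current steady state (s = 0.6): k* = (0.6/0.079)^(1/0.57) ≈ 35.0574, y* = 35.0574^0.43 ≈ 4.6159, c* = (1−0.6)·4.6159 ≈ 1.8464.
At the golden rule the marginal product of capital equals n+δ: 0.43·k^(0.43−1) = 0.079. Solving, k_gold = (0.43/0.079)^(1/0.57) ≈ 19.5411.
y_gold = 19.5411^0.43 ≈ 3.5901, c_gold = y_gold − 0.079·k_gold ≈ 2.0464.
Gain: Δc = 2.0464 − 1.8464 ≈ 0.2000.

Δc ≈ 0.200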